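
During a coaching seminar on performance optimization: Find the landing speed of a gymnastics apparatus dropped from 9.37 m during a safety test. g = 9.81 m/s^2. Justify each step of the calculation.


v = sqrt(2 * g * h)
v = sqrt(2 * 9.81 * 9.37)
v = sqrt(183.8394) = 13.5587 m/s

13.5587 m/s


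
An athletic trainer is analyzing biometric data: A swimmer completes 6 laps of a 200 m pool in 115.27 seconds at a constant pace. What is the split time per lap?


Split time = total_time / n_laps = 115.27 / 6
Split time = 19.2117 s per lap

19.2117 s


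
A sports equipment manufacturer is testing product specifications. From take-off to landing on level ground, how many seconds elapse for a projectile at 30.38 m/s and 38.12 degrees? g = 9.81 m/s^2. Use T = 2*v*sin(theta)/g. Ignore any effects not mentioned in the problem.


T = 2*v*sin(theta)/g
sin(theta) = sin(38.12 deg) = 0.6173
T = 2*30.38*0.6173 / 9.81
T = 37.5078 / 9.81 = 3.8234 s

3.8234 s


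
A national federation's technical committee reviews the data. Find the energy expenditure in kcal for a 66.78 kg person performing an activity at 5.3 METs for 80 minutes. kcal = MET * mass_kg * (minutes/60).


kcal = MET * mass * time_hr
Convert time: 80 min = 1.3333 hr
kcal = 5.3 * 66.78 * 1.3333
kcal = 471.912 kcal

471.912 kcal


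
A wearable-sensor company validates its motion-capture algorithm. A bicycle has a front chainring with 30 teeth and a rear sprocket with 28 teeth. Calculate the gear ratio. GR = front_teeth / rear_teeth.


GR = front_teeth / rear_teeth
GR = 30 / 28
GR = 1.0714

1.0714


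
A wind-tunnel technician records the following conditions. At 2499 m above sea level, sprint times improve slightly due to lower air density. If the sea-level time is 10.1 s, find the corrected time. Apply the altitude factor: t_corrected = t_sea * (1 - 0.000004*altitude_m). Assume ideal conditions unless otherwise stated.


Correction factor = 1 - 0.000004 * 2499 = 0.990004
t_corrected = t_sea * factor = 10.1 * 0.990004
t_corrected = 9.999 s

9.999 s


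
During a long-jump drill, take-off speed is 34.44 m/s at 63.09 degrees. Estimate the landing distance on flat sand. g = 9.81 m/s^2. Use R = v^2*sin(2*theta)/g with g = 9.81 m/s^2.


R = v^2 * sin(2*theta) / g
Convert angle to radians: theta = 63.09 deg = 1.1011 rad
sin(2*theta) = sin(2.2023) = 0.8072
R = 34.44^2 * 0.8072 / 9.81
R = 1186.1136 * 0.8072 / 9.81 = 97.5934 m

97.5934 m


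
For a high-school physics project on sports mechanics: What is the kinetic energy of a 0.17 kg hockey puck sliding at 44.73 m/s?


KE = 0.5 * m * v^2
KE = 0.5 * 0.17 * 44.73^2
KE = 0.5 * 0.17 * 2000.7729 = 170.0657 J

170.0657 J


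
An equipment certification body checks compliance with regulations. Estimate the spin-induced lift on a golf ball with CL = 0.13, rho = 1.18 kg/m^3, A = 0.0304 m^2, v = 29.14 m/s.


FM = 0.5 * CL * rho * A * v^2
FM = 0.5 * 0.13 * 1.18 * 0.0304 * 29.14^2
v^2 = 849.1396
FM = 0.5 * 0.13 * 1.18 * 0.0304 * 849.1396 = 1.9799 N

1.9799 N


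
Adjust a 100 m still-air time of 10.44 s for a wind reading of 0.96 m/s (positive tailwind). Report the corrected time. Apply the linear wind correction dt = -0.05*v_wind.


dt = -0.05 * v_wind = -0.05 * 0.96 = -0.048 s
t_corrected = t_still + dt = 10.44 + (-0.048)
t_corrected = 10.392 s

10.392 s


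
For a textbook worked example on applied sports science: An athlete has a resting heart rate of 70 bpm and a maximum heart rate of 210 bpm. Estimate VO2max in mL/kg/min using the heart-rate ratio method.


VO2max = 15.3 * HRmax / HRrest
VO2max = 15.3 * 210 / 70
VO2max = 3213 / 70 = 45.9 mL/kg/min

45.9 mL/kg/min


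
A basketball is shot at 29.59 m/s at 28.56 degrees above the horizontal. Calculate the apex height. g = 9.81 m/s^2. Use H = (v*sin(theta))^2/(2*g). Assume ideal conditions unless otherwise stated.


H = (v*sin(theta))^2 / (2*g)
vy = v*sin(theta) = 29.59 * sin(28.56 deg) = 14.1464 m/s
H = vy^2 / (2*g) = 200.1193 / (2*9.81)
H = 200.1193 / 19.62 = 10.1998 m

10.1998 m


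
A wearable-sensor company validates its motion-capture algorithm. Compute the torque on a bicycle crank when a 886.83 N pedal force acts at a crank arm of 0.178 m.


tau = F * d
tau = 886.83 * 0.178
tau = 157.8557 N*m

157.8557 N*m


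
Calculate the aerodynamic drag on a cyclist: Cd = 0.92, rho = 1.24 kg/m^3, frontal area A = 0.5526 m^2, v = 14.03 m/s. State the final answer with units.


Fd = 0.5 * Cd * rho * A * v^2
Fd = 0.5 * 0.92 * 1.24 * 0.5526 * 14.03^2
v^2 = 196.8409
Fd = 0.5 * 0.92 * 1.24 * 0.5526 * 196.8409 = 62.0449 N

62.0449 N


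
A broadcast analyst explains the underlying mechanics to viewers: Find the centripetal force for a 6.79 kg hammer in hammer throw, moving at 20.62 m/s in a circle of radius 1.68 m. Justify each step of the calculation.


Fc = m * v^2 / r
v^2 = 20.62^2 = 425.1844
Fc = 6.79 * 425.1844 / 1.68
Fc = 2887.0021 / 1.68 = 1718.4536 N

1718.4536 N


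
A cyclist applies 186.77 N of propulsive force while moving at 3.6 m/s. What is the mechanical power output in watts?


P = F * v
P = 186.77 * 3.6
P = 672.372 W

672.372 W


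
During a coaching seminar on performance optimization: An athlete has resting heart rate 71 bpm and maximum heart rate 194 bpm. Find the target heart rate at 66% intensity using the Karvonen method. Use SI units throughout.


Target = HRrest + pct*(HRmax - HRrest)
Heart rate reserve = HRmax - HRrest = 194 - 71 = 123 bpm
Fraction = 66% = 0.66
Target = 71 + 0.66 * 123
Target = 71 + 81.18 = 152.18 bpm

152.18 bpm


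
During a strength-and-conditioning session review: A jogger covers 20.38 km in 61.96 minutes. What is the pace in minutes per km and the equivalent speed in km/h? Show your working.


Pace = time / distance = 61.96 min / 20.38 km = 3.0402 min/km
Speed = distance / time_in_hours = 20.38 / 1.0327 hr
Speed = 19.7353 km/h

3.0402 min/km, 19.7353 km/h


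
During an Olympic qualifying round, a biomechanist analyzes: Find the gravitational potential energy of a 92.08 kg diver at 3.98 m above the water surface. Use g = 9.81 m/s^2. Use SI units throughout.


PE = m * g * h
PE = 92.08 * 9.81 * 3.98
PE = 903.3048 * 3.98 = 3595.1531 J

3595.1531 J


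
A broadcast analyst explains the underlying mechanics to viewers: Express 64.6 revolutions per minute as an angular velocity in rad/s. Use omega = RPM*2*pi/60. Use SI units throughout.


omega = RPM * 2 * pi / 60
omega = 64.6 * 2 * 3.14159 / 60
omega = 405.8938 / 60 = 6.7649 rad/s

6.7649 rad/s


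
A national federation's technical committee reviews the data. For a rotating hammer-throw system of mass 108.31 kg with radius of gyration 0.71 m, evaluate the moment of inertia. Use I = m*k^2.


I = m * k^2
I = 108.31 * 0.71^2
I = 108.31 * 0.5041 = 54.5991 kg*m^2

54.5991 kg*m^2


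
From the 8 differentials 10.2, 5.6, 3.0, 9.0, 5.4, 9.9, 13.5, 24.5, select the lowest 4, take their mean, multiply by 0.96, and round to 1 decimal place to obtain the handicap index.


All differentials: 10.2, 5.6, 3.0, 9.0, 5.4, 9.9, 13.5, 24.5
Sorted: 3.0, 5.4, 5.6, 9.0, 9.9, 10.2, 13.5, 24.5
Best 4: 3.0, 5.4, 5.6, 9.0
Average of best = 23 / 4 = 5.75
Raw index = 5.75 * 0.96 = 5.52
Handicap index = round(5.52, 1) = 5.5

5.5


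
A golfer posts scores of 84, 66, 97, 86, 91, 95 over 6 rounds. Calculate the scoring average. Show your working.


Average = sum / n
Sum = 519
Average = 519 / 6 = 86.5

86.5


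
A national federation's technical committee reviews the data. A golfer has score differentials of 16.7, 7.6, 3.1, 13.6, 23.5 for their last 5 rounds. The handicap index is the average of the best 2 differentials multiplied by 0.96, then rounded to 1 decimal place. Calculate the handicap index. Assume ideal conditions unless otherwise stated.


All differentials: 16.7, 7.6, 3.1, 13.6, 23.5
Sorted: 3.1, 7.6, 13.6, 16.7, 23.5
Best 2: 3.1, 7.6
Average of best = 10.7 / 2 = 5.35
Raw index = 5.35 * 0.96 = 5.136
Handicap index = round(5.136, 1) = 5.1

5.1


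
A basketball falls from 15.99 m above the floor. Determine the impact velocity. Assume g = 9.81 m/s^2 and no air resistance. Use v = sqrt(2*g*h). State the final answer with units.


v = sqrt(2 * g * h)
v = sqrt(2 * 9.81 * 15.99)
v = sqrt(313.7238) = 17.7122 m/s

17.7122 m/s


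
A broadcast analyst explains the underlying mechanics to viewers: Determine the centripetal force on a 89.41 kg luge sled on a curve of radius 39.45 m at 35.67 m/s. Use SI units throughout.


Fc = m * v^2 / r
v^2 = 35.67^2 = 1272.3489
Fc = 89.41 * 1272.3489 / 39.45
Fc = 113760.7151 / 39.45 = 2883.6683 N

2883.6683 N


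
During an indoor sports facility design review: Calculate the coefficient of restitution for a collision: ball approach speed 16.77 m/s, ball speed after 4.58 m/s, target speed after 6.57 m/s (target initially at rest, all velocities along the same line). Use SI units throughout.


e = (v2_after - v1_after) / (v1_before - v2_before)
Numerator = 6.57 - 4.58 = 1.99
Denominator = 16.77 - 0 = 16.77
e = 1.99 / 16.77 = 0.1187

0.1187


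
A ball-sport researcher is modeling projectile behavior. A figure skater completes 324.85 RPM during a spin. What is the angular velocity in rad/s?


omega = RPM * 2 * pi / 60
omega = 324.85 * 2 * 3.14159 / 60
omega = 2041.0927 / 60 = 34.0182 rad/s

34.0182 rad/s


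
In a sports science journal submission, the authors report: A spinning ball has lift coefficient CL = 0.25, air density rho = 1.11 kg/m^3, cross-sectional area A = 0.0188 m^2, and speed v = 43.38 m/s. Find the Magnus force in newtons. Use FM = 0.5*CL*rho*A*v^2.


FM = 0.5 * CL * rho * A * v^2
FM = 0.5 * 0.25 * 1.11 * 0.0188 * 43.38^2
v^2 = 1881.8244
FM = 0.5 * 0.25 * 1.11 * 0.0188 * 1881.8244 = 4.9087 N

4.9087 N


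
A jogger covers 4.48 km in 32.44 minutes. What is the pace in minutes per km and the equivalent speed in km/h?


Pace = time / distance = 32.44 min / 4.48 km = 7.2411 min/km
Speed = distance / time_in_hours = 4.48 / 0.5407 hr
Speed = 8.2861 km/h

7.2411 min/km, 8.2861 km/h


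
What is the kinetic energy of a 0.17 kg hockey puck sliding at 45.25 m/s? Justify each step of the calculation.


KE = 0.5 * m * v^2
KE = 0.5 * 0.17 * 45.25^2
KE = 0.5 * 0.17 * 2047.5625 = 174.0428 J

174.0428 J


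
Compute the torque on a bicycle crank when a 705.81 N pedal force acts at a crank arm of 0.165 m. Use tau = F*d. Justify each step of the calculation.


tau = F * d
tau = 705.81 * 0.165
tau = 116.4586 N*m

116.4586 N*m


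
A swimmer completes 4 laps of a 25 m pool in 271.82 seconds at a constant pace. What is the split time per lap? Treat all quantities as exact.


Split time = total_time / n_laps = 271.82 / 4
Split time = 67.955 s per lap

67.955 s


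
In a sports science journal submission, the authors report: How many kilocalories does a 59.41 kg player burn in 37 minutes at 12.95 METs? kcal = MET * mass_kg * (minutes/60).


kcal = MET * mass * time_hr
Convert time: 37 min = 0.6167 hr
kcal = 12.95 * 59.41 * 0.6167
kcal = 474.4384 kcal

474.4384 kcal


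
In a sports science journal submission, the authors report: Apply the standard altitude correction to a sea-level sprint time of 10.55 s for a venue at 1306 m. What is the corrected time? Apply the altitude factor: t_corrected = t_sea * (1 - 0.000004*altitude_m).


Correction factor = 1 - 0.000004 * 1306 = 0.994776
t_corrected = t_sea * factor = 10.55 * 0.994776
t_corrected = 10.4949 s

10.4949 s


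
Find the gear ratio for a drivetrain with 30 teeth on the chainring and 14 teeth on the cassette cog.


GR = front_teeth / rear_teeth
GR = 30 / 14
GR = 2.1429

2.1429


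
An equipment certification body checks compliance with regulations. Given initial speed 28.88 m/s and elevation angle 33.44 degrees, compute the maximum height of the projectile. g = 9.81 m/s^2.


H = (v*sin(theta))^2 / (2*g)
vy = v*sin(theta) = 28.88 * sin(33.44 deg) = 15.9147 m/s
H = vy^2 / (2*g) = 253.2781 / (2*9.81)
H = 253.2781 / 19.62 = 12.9092 m

12.9092 m


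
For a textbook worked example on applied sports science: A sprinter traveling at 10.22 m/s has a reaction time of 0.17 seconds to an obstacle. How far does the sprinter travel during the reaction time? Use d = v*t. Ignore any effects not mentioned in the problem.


d = v * t
d = 10.22 * 0.17
d = 1.7374 m

1.7374 m


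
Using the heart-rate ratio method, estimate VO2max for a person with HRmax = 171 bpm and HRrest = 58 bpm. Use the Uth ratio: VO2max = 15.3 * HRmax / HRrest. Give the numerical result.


VO2max = 15.3 * HRmax / HRrest
VO2max = 15.3 * 171 / 58
VO2max = 2616.3 / 58 = 45.1086 mL/kg/min

45.1086 mL/kg/min


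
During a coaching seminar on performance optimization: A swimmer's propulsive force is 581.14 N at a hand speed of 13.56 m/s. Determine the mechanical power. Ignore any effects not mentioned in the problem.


P = F * v
P = 581.14 * 13.56
P = 7880.2584 W

7880.2584 W


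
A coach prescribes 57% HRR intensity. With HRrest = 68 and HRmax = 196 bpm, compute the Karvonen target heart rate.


Target = HRrest + pct*(HRmax - HRrest)
Heart rate reserve = HRmax - HRrest = 196 - 68 = 128 bpm
Fraction = 57% = 0.57
Target = 68 + 0.57 * 128
Target = 68 + 72.96 = 140.96 bpm

140.96 bpm


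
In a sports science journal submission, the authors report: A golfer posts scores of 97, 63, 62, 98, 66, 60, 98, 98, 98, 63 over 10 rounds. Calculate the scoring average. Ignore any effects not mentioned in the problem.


Average = sum / n
Sum = 803
Average = 803 / 10 = 80.3

80.3


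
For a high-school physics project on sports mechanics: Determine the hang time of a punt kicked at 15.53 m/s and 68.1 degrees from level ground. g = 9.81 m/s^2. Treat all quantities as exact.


T = 2*v*sin(theta)/g
sin(theta) = sin(68.1 deg) = 0.9278
T = 2*15.53*0.9278 / 9.81
T = 28.8186 / 9.81 = 2.9377 s

2.9377 s


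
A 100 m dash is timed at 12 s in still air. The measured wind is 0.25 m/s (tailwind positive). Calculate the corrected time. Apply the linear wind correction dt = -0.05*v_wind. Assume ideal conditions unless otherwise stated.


dt = -0.05 * v_wind = -0.05 * 0.25 = -0.0125 s
t_corrected = t_still + dt = 12 + (-0.0125)
t_corrected = 11.9875 s

11.9875 s


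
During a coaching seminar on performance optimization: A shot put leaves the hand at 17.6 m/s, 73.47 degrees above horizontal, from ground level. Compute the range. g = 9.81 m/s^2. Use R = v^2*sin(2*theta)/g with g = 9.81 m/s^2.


R = v^2 * sin(2*theta) / g
Convert angle to radians: theta = 73.47 deg = 1.2823 rad
sin(2*theta) = sin(2.5646) = 0.5455
R = 17.6^2 * 0.5455 / 9.81
R = 309.76 * 0.5455 / 9.81 = 17.2252 m

17.2252 m


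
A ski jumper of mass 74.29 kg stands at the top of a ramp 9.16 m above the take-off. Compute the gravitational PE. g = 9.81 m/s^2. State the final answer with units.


PE = m * g * h
PE = 74.29 * 9.81 * 9.16
PE = 728.7849 * 9.16 = 6675.6697 J

6675.6697 J


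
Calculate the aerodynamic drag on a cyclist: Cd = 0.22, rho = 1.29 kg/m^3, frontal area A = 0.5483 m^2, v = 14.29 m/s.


Fd = 0.5 * Cd * rho * A * v^2
Fd = 0.5 * 0.22 * 1.29 * 0.5483 * 14.29^2
v^2 = 204.2041
Fd = 0.5 * 0.22 * 1.29 * 0.5483 * 204.2041 = 15.8878 N

15.8878 N


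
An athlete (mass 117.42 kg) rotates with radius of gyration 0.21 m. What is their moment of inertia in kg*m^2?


I = m * k^2
I = 117.42 * 0.21^2
I = 117.42 * 0.0441 = 5.1782 kg*m^2

5.1782 kg*m^2


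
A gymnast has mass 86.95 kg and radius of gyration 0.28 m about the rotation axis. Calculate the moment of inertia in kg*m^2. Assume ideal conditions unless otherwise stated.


I = m * k^2
I = 86.95 * 0.28^2
I = 86.95 * 0.0784 = 6.8169 kg*m^2

6.8169 kg*m^2


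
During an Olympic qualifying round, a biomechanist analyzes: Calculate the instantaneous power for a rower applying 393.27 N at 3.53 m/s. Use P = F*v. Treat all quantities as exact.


P = F * v
P = 393.27 * 3.53
P = 1388.2431 W

1388.2431 W


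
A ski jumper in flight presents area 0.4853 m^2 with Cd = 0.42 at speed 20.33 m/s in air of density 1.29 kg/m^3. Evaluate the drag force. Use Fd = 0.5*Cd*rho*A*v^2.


Fd = 0.5 * Cd * rho * A * v^2
Fd = 0.5 * 0.42 * 1.29 * 0.4853 * 20.33^2
v^2 = 413.3089
Fd = 0.5 * 0.42 * 1.29 * 0.4853 * 413.3089 = 54.3368 N

54.3368 N


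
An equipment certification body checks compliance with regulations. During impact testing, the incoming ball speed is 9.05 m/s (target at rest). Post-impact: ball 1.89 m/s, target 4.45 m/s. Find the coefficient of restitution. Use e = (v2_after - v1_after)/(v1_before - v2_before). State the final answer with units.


e = (v2_after - v1_after) / (v1_before - v2_before)
Numerator = 4.45 - 1.89 = 2.56
Denominator = 9.05 - 0 = 9.05
e = 2.56 / 9.05 = 0.2829

0.2829


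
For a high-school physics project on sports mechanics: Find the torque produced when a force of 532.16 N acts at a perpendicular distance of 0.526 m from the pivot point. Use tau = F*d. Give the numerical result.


tau = F * d
tau = 532.16 * 0.526
tau = 279.9162 N*m

279.9162 N*m


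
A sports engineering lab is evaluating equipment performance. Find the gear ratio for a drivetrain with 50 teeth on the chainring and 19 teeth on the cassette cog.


GR = front_teeth / rear_teeth
GR = 50 / 19
GR = 2.6316

2.6316


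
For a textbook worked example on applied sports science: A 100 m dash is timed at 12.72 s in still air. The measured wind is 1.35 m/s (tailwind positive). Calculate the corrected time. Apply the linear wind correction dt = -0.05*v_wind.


dt = -0.05 * v_wind = -0.05 * 1.35 = -0.0675 s
t_corrected = t_still + dt = 12.72 + (-0.0675)
t_corrected = 12.6525 s

12.6525 s


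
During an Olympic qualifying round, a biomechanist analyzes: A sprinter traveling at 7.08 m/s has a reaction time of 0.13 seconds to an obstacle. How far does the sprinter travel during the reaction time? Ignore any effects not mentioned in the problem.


d = v * t
d = 7.08 * 0.13
d = 0.9204 m

0.9204 m


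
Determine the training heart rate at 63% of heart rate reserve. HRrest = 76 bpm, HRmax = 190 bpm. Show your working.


Target = HRrest + pct*(HRmax - HRrest)
Heart rate reserve = HRmax - HRrest = 190 - 76 = 114 bpm
Fraction = 63% = 0.63
Target = 76 + 0.63 * 114
Target = 76 + 71.82 = 147.82 bpm

147.82 bpm


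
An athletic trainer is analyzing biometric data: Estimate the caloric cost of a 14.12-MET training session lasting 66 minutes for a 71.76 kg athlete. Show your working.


kcal = MET * mass * time_hr
Convert time: 66 min = 1.1 hr
kcal = 14.12 * 71.76 * 1.1
kcal = 1114.5763 kcal

1114.5763 kcal


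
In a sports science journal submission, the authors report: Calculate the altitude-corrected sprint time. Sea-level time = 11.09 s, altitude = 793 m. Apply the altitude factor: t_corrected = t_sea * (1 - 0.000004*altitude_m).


Correction factor = 1 - 0.000004 * 793 = 0.996828
t_corrected = t_sea * factor = 11.09 * 0.996828
t_corrected = 11.0548 s

11.0548 s


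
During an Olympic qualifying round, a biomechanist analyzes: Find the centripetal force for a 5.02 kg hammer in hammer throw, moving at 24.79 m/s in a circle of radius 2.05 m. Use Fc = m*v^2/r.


Fc = m * v^2 / r
v^2 = 24.79^2 = 614.5441
Fc = 5.02 * 614.5441 / 2.05
Fc = 3085.0114 / 2.05 = 1504.8836 N

1504.8836 N


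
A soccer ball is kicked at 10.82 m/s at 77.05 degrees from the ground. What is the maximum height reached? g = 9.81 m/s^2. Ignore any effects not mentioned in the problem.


H = (v*sin(theta))^2 / (2*g)
vy = v*sin(theta) = 10.82 * sin(77.05 deg) = 10.5448 m/s
H = vy^2 / (2*g) = 111.1929 / (2*9.81)
H = 111.1929 / 19.62 = 5.6673 m

5.6673 m


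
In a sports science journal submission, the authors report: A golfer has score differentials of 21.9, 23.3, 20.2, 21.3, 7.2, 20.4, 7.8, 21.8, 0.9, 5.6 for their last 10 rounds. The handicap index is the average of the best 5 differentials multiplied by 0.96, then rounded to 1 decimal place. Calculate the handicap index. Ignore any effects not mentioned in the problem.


All differentials: 21.9, 23.3, 20.2, 21.3, 7.2, 20.4, 7.8, 21.8, 0.9, 5.6
Sorted: 0.9, 5.6, 7.2, 7.8, 20.2, 20.4, 21.3, 21.8, 21.9, 23.3
Best 5: 0.9, 5.6, 7.2, 7.8, 20.2
Average of best = 41.7 / 5 = 8.34
Raw index = 8.34 * 0.96 = 8.0064
Handicap index = round(8.0064, 1) = 8.0

8.0


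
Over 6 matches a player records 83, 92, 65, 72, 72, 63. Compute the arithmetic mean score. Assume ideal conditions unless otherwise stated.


Average = sum / n
Sum = 447
Average = 447 / 6 = 74.5

74.5


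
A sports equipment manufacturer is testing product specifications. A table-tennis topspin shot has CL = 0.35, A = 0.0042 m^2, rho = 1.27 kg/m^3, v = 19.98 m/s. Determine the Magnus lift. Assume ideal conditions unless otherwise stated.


FM = 0.5 * CL * rho * A * v^2
FM = 0.5 * 0.35 * 1.27 * 0.0042 * 19.98^2
v^2 = 399.2004
FM = 0.5 * 0.35 * 1.27 * 0.0042 * 399.2004 = 0.3726 N

0.3726 N


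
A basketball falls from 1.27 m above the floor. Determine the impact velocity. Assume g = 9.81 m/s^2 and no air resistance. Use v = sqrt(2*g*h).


v = sqrt(2 * g * h)
v = sqrt(2 * 9.81 * 1.27)
v = sqrt(24.9174) = 4.9917 m/s

4.9917 m/s


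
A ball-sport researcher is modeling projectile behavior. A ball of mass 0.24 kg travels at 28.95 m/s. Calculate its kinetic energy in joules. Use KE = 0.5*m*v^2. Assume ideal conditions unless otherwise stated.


KE = 0.5 * m * v^2
KE = 0.5 * 0.24 * 28.95^2
KE = 0.5 * 0.24 * 838.1025 = 100.5723 J

100.5723 J


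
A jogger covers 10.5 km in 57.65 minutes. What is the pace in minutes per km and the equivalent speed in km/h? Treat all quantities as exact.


Pace = time / distance = 57.65 min / 10.5 km = 5.4905 min/km
Speed = distance / time_in_hours = 10.5 / 0.9608 hr
Speed = 10.928 km/h

5.4905 min/km, 10.928 km/h


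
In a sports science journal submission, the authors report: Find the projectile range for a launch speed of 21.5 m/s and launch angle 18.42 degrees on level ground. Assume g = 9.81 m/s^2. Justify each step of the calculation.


R = v^2 * sin(2*theta) / g
Convert angle to radians: theta = 18.42 deg = 0.3215 rad
sin(2*theta) = sin(0.643) = 0.5996
R = 21.5^2 * 0.5996 / 9.81
R = 462.25 * 0.5996 / 9.81 = 28.2525 m

28.2525 m


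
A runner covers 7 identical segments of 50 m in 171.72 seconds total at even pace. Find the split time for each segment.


Split time = total_time / n_laps = 171.72 / 7
Split time = 24.5314 s per lap

24.5314 s


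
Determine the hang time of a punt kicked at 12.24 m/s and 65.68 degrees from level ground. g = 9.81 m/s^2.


T = 2*v*sin(theta)/g
sin(theta) = sin(65.68 deg) = 0.9113
T = 2*12.24*0.9113 / 9.81
T = 22.3076 / 9.81 = 2.274 s

2.274 s


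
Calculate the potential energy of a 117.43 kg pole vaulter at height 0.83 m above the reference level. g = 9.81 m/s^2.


PE = m * g * h
PE = 117.43 * 9.81 * 0.83
PE = 1151.9883 * 0.83 = 956.1503 J

956.1503 J


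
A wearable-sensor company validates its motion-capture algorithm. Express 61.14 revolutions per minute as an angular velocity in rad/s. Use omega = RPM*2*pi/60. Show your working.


omega = RPM * 2 * pi / 60
omega = 61.14 * 2 * 3.14159 / 60
omega = 384.1539 / 60 = 6.4026 rad/s

6.4026 rad/s


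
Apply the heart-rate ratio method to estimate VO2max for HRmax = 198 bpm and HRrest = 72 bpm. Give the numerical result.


VO2max = 15.3 * HRmax / HRrest
VO2max = 15.3 * 198 / 72
VO2max = 3029.4 / 72 = 42.075 mL/kg/min

42.075 mL/kg/min


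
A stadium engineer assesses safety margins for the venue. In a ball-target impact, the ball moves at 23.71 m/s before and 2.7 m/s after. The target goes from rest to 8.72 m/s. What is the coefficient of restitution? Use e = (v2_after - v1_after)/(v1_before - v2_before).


e = (v2_after - v1_after) / (v1_before - v2_before)
Numerator = 8.72 - 2.7 = 6.02
Denominator = 23.71 - 0 = 23.71
e = 6.02 / 23.71 = 0.2539

0.2539


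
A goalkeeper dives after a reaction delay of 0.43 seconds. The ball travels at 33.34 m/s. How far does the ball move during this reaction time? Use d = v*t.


d = v * t
d = 33.34 * 0.43
d = 14.3362 m

14.3362 m


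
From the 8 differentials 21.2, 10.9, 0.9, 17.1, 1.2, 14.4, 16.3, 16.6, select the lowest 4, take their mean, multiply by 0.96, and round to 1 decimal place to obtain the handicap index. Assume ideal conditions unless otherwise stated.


All differentials: 21.2, 10.9, 0.9, 17.1, 1.2, 14.4, 16.3, 16.6
Sorted: 0.9, 1.2, 10.9, 14.4, 16.3, 16.6, 17.1, 21.2
Best 4: 0.9, 1.2, 10.9, 14.4
Average of best = 27.4 / 4 = 6.85
Raw index = 6.85 * 0.96 = 6.576
Handicap index = round(6.576, 1) = 6.6

6.6


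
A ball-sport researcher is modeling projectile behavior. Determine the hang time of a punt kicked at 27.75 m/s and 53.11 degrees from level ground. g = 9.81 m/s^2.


T = 2*v*sin(theta)/g
sin(theta) = sin(53.11 deg) = 0.7998
T = 2*27.75*0.7998 / 9.81
T = 44.3883 / 9.81 = 4.5248 s

4.5248 s


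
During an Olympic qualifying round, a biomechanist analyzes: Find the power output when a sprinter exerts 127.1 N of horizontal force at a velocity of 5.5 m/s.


P = F * v
P = 127.1 * 5.5
P = 699.05 W

699.05 W


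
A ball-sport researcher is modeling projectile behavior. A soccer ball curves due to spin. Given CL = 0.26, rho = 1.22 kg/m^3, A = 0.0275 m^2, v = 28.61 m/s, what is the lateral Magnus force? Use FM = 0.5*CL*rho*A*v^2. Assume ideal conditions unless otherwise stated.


FM = 0.5 * CL * rho * A * v^2
FM = 0.5 * 0.26 * 1.22 * 0.0275 * 28.61^2
v^2 = 818.5321
FM = 0.5 * 0.26 * 1.22 * 0.0275 * 818.5321 = 3.57 N

3.57 N


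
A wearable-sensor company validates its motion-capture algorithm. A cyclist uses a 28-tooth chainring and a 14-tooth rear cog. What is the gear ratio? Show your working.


GR = front_teeth / rear_teeth
GR = 28 / 14
GR = 2

2


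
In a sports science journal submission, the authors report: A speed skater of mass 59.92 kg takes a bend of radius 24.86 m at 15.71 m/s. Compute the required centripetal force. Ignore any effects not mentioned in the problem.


Fc = m * v^2 / r
v^2 = 15.71^2 = 246.8041
Fc = 59.92 * 246.8041 / 24.86
Fc = 14788.5017 / 24.86 = 594.8713 N

594.8713 N


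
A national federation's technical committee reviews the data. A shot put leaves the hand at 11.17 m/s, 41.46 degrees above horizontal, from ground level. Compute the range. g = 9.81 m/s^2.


R = v^2 * sin(2*theta) / g
Convert angle to radians: theta = 41.46 deg = 0.7236 rad
sin(2*theta) = sin(1.4472) = 0.9924
R = 11.17^2 * 0.9924 / 9.81
R = 124.7689 * 0.9924 / 9.81 = 12.6216 m

12.6216 m


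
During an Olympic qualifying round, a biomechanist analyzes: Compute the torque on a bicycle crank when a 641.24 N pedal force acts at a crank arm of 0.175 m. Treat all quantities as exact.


tau = F * d
tau = 641.24 * 0.175
tau = 112.217 N*m

112.217 N*m


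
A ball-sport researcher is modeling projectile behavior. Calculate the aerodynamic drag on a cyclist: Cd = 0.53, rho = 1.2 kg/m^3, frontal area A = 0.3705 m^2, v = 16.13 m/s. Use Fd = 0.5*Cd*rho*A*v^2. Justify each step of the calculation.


Fd = 0.5 * Cd * rho * A * v^2
Fd = 0.5 * 0.53 * 1.2 * 0.3705 * 16.13^2
v^2 = 260.1769
Fd = 0.5 * 0.53 * 1.2 * 0.3705 * 260.1769 = 30.6538 N

30.6538 N


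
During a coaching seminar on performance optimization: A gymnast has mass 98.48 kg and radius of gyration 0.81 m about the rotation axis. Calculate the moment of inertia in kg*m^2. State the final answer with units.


I = m * k^2
I = 98.48 * 0.81^2
I = 98.48 * 0.6561 = 64.6127 kg*m^2

64.6127 kg*m^2


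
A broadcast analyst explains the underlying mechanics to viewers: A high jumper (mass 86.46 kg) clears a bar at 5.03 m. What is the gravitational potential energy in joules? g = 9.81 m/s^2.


PE = m * g * h
PE = 86.46 * 9.81 * 5.03
PE = 848.1726 * 5.03 = 4266.3082 J

4266.3082 J


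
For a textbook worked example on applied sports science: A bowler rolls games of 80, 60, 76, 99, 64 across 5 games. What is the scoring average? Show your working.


Average = sum / n
Sum = 379
Average = 379 / 5 = 75.8

75.8


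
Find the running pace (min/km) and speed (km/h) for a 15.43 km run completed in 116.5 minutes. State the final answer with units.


Pace = time / distance = 116.5 min / 15.43 km = 7.5502 min/km
Speed = distance / time_in_hours = 15.43 / 1.9417 hr
Speed = 7.9468 km/h

7.5502 min/km, 7.9468 km/h


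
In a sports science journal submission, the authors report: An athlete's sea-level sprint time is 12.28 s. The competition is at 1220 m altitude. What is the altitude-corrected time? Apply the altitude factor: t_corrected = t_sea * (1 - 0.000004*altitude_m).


Correction factor = 1 - 0.000004 * 1220 = 0.99512
t_corrected = t_sea * factor = 12.28 * 0.99512
t_corrected = 12.2201 s

12.2201 s


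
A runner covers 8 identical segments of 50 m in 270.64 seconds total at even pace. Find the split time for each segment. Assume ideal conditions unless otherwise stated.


Split time = total_time / n_laps = 270.64 / 8
Split time = 33.83 s per lap

33.83 s


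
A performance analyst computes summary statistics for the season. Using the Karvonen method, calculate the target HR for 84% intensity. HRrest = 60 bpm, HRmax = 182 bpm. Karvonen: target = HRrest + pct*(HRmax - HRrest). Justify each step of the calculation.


Target = HRrest + pct*(HRmax - HRrest)
Heart rate reserve = HRmax - HRrest = 182 - 60 = 122 bpm
Fraction = 84% = 0.84
Target = 60 + 0.84 * 122
Target = 60 + 102.48 = 162.48 bpm

162.48 bpm


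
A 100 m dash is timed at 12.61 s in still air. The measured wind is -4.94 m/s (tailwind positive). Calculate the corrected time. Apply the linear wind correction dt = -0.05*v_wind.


dt = -0.05 * v_wind = -0.05 * -4.94 = 0.247 s
t_corrected = t_still + dt = 12.61 + (0.247)
t_corrected = 12.857 s

12.857 s


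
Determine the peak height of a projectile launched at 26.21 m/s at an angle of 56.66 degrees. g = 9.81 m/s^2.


H = (v*sin(theta))^2 / (2*g)
vy = v*sin(theta) = 26.21 * sin(56.66 deg) = 21.8965 m/s
H = vy^2 / (2*g) = 479.4549 / (2*9.81)
H = 479.4549 / 19.62 = 24.4371 m

24.4371 m


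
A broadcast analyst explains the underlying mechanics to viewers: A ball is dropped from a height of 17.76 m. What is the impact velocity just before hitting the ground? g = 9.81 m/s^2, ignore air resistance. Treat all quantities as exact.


v = sqrt(2 * g * h)
v = sqrt(2 * 9.81 * 17.76)
v = sqrt(348.4512) = 18.6668 m/s

18.6668 m/s


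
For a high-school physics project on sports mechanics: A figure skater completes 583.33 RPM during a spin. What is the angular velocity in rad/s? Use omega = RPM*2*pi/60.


omega = RPM * 2 * pi / 60
omega = 583.33 * 2 * 3.14159 / 60
omega = 3665.1705 / 60 = 61.0862 rad/s

61.0862 rad/s


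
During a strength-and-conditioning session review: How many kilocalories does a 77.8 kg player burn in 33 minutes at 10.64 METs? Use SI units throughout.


kcal = MET * mass * time_hr
Convert time: 33 min = 0.55 hr
kcal = 10.64 * 77.8 * 0.55
kcal = 455.2856 kcal

455.2856 kcal


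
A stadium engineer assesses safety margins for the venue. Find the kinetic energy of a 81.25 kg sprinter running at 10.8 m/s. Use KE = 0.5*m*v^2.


KE = 0.5 * m * v^2
KE = 0.5 * 81.25 * 10.8^2
KE = 0.5 * 81.25 * 116.64 = 4738.5 J

4738.5 J


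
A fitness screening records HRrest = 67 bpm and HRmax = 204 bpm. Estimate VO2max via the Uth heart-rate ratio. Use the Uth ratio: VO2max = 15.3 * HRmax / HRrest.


VO2max = 15.3 * HRmax / HRrest
VO2max = 15.3 * 204 / 67
VO2max = 3121.2 / 67 = 46.5851 mL/kg/min

46.5851 mL/kg/min


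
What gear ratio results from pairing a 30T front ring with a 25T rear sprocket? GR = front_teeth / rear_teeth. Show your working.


GR = front_teeth / rear_teeth
GR = 30 / 25
GR = 1.2

1.2


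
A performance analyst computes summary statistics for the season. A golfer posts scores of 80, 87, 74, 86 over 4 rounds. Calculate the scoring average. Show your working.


Average = sum / n
Sum = 327
Average = 327 / 4 = 81.75

81.75


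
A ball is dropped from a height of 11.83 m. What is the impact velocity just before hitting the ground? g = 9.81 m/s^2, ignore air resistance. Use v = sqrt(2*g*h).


v = sqrt(2 * g * h)
v = sqrt(2 * 9.81 * 11.83)
v = sqrt(232.1046) = 15.235 m/s

15.235 m/s


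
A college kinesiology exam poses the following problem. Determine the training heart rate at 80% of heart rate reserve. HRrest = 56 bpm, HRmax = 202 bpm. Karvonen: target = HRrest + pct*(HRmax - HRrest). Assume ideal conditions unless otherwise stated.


Target = HRrest + pct*(HRmax - HRrest)
Heart rate reserve = HRmax - HRrest = 202 - 56 = 146 bpm
Fraction = 80% = 0.8
Target = 56 + 0.8 * 146
Target = 56 + 116.8 = 172.8 bpm

172.8 bpm


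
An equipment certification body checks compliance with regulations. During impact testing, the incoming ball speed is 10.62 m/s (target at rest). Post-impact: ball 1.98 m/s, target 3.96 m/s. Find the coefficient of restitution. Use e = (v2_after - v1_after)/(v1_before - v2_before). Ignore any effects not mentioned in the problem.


e = (v2_after - v1_after) / (v1_before - v2_before)
Numerator = 3.96 - 1.98 = 1.98
Denominator = 10.62 - 0 = 10.62
e = 1.98 / 10.62 = 0.1864

0.1864


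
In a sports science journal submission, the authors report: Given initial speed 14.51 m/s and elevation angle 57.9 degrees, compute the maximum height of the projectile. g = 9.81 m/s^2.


H = (v*sin(theta))^2 / (2*g)
vy = v*sin(theta) = 14.51 * sin(57.9 deg) = 12.2917 m/s
H = vy^2 / (2*g) = 151.0868 / (2*9.81)
H = 151.0868 / 19.62 = 7.7007 m

7.7007 m


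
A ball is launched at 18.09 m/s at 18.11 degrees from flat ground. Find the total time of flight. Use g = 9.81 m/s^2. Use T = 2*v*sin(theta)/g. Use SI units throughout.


T = 2*v*sin(theta)/g
sin(theta) = sin(18.11 deg) = 0.3108
T = 2*18.09*0.3108 / 9.81
T = 11.2463 / 9.81 = 1.1464 s

1.1464 s


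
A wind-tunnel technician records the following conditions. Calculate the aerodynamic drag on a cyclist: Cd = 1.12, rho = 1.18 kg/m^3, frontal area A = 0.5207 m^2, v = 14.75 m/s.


Fd = 0.5 * Cd * rho * A * v^2
Fd = 0.5 * 1.12 * 1.18 * 0.5207 * 14.75^2
v^2 = 217.5625
Fd = 0.5 * 1.12 * 1.18 * 0.5207 * 217.5625 = 74.8586 N

74.8586 N


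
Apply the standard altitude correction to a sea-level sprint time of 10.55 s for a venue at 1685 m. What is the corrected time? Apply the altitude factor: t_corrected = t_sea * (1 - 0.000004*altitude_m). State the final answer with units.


Correction factor = 1 - 0.000004 * 1685 = 0.99326
t_corrected = t_sea * factor = 10.55 * 0.99326
t_corrected = 10.4789 s

10.4789 s


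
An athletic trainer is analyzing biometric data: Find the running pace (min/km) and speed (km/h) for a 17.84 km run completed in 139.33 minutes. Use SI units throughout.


Pace = time / distance = 139.33 min / 17.84 km = 7.81 min/km
Speed = distance / time_in_hours = 17.84 / 2.3222 hr
Speed = 7.6825 km/h

7.81 min/km, 7.6825 km/h


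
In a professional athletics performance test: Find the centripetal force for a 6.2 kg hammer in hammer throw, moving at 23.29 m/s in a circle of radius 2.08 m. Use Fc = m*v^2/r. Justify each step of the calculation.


Fc = m * v^2 / r
v^2 = 23.29^2 = 542.4241
Fc = 6.2 * 542.4241 / 2.08
Fc = 3363.0294 / 2.08 = 1616.8411 N

1616.8411 N


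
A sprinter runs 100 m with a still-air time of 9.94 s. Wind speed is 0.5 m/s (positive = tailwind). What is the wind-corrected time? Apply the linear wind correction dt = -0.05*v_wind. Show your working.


dt = -0.05 * v_wind = -0.05 * 0.5 = -0.025 s
t_corrected = t_still + dt = 9.94 + (-0.025)
t_corrected = 9.915 s

9.915 s


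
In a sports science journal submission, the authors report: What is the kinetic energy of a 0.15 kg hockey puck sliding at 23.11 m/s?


KE = 0.5 * m * v^2
KE = 0.5 * 0.15 * 23.11^2
KE = 0.5 * 0.15 * 534.0721 = 40.0554 J

40.0554 J


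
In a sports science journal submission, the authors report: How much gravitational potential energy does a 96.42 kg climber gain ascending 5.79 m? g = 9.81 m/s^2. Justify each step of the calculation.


PE = m * g * h
PE = 96.42 * 9.81 * 5.79
PE = 945.8802 * 5.79 = 5476.6464 J

5476.6464 J


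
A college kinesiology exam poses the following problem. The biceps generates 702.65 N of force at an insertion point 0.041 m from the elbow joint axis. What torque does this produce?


tau = F * d
tau = 702.65 * 0.041
tau = 28.8087 N*m

28.8087 N*m


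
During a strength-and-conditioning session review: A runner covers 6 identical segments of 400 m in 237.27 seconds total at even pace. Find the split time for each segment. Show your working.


Split time = total_time / n_laps = 237.27 / 6
Split time = 39.545 s per lap

39.545 s


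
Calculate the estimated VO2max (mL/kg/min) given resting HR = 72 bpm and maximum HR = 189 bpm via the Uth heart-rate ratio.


VO2max = 15.3 * HRmax / HRrest
VO2max = 15.3 * 189 / 72
VO2max = 2891.7 / 72 = 40.1625 mL/kg/min

40.1625 mL/kg/min


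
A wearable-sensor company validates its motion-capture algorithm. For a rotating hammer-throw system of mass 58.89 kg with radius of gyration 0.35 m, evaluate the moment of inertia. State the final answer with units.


I = m * k^2
I = 58.89 * 0.35^2
I = 58.89 * 0.1225 = 7.214 kg*m^2

7.214 kg*m^2


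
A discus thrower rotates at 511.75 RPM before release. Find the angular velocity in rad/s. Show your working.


omega = RPM * 2 * pi / 60
omega = 511.75 * 2 * 3.14159 / 60
omega = 3215.4201 / 60 = 53.5903 rad/s

53.5903 rad/s


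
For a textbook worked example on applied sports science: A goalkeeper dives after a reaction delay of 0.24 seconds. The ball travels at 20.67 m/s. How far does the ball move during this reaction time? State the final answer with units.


d = v * t
d = 20.67 * 0.24
d = 4.9608 m

4.9608 m


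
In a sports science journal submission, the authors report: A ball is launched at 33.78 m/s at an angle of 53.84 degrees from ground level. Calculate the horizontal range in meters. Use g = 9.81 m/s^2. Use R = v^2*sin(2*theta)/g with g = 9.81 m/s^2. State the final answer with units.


R = v^2 * sin(2*theta) / g
Convert angle to radians: theta = 53.84 deg = 0.9397 rad
sin(2*theta) = sin(1.8794) = 0.9528
R = 33.78^2 * 0.9528 / 9.81
R = 1141.0884 * 0.9528 / 9.81 = 110.8249 m

110.8249 m


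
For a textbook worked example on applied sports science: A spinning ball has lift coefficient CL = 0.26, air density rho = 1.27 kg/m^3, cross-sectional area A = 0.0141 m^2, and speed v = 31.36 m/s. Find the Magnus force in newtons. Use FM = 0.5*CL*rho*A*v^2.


FM = 0.5 * CL * rho * A * v^2
FM = 0.5 * 0.26 * 1.27 * 0.0141 * 31.36^2
v^2 = 983.4496
FM = 0.5 * 0.26 * 1.27 * 0.0141 * 983.4496 = 2.2894 N

2.2894 N


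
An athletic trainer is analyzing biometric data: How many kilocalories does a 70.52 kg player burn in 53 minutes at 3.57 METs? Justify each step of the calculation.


kcal = MET * mass * time_hr
Convert time: 53 min = 0.8833 hr
kcal = 3.57 * 70.52 * 0.8833
kcal = 222.3848 kcal

222.3848 kcal


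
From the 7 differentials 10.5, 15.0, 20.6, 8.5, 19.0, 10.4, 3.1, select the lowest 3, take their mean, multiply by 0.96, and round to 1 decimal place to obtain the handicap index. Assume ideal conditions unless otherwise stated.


All differentials: 10.5, 15.0, 20.6, 8.5, 19.0, 10.4, 3.1
Sorted: 3.1, 8.5, 10.4, 10.5, 15.0, 19.0, 20.6
Best 3: 3.1, 8.5, 10.4
Average of best = 22 / 3 = 7.3333
Raw index = 7.3333 * 0.96 = 7.04
Handicap index = round(7.04, 1) = 7.0

7.0


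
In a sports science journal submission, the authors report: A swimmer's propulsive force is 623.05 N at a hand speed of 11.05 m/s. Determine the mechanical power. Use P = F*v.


P = F * v
P = 623.05 * 11.05
P = 6884.7025 W

6884.7025 W


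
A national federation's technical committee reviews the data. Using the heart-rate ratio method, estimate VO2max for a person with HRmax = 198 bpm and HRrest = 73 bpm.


VO2max = 15.3 * HRmax / HRrest
VO2max = 15.3 * 198 / 73
VO2max = 3029.4 / 73 = 41.4986 mL/kg/min

41.4986 mL/kg/min
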